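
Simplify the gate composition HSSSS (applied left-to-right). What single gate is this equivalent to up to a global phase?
H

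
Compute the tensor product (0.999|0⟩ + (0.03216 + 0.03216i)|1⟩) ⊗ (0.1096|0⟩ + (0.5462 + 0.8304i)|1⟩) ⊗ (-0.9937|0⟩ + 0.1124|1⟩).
-0.1088|000⟩ + 0.01231|001⟩ + (-0.5422 - 0.8243i)|010⟩ + (0.06133 + 0.09324i)|011⟩ + (-0.003503 - 0.003503i)|100⟩ + (0.0003962 + 0.0003962i)|101⟩ + (0.009082 - 0.04399i)|110⟩ + (-0.001027 + 0.004976i)|111⟩

amp(|b₁b₂…⟩) = product of the factor amplitudes for bits b₁, b₂, …; only kets whose every factor amplitude is nonzero survive.
|000⟩: (0.999)(0.1096)(-0.9937) = -0.1088
|001⟩: (0.999)(0.1096)(0.1124) = 0.01231
|010⟩: (0.999)(0.5462 + 0.8304i)(-0.9937) = (-0.5422 - 0.8243i)
|011⟩: (0.999)(0.5462 + 0.8304i)(0.1124) = (0.06133 + 0.09324i)
|100⟩: (0.03216 + 0.03216i)(0.1096)(-0.9937) = (-0.003503 - 0.003503i)
|101⟩: (0.03216 + 0.03216i)(0.1096)(0.1124) = (0.0003962 + 0.0003962i)
|110⟩: (0.03216 + 0.03216i)(0.5462 + 0.8304i)(-0.9937) = (0.009082 - 0.04399i)
|111⟩: (0.03216 + 0.03216i)(0.5462 + 0.8304i)(0.1124) = (-0.001027 + 0.004976i)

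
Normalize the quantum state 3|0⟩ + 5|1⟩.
0.5145|0⟩ + 0.8575|1⟩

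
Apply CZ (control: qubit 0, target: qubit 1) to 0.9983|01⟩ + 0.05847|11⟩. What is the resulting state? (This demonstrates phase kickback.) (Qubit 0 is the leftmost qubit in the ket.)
0.9983|01⟩ - 0.05847|11⟩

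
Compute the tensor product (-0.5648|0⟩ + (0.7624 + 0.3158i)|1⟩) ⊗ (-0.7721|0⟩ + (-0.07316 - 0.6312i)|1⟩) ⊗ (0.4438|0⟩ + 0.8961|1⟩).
0.1935|000⟩ + 0.3908|001⟩ + (0.01834 + 0.1582i)|010⟩ + (0.03703 + 0.3195i)|011⟩ + (-0.2612 - 0.1082i)|100⟩ + (-0.5275 - 0.2185i)|101⟩ + (0.06371 - 0.2238i)|110⟩ + (0.1286 - 0.4519i)|111⟩

amp(|b₁b₂…⟩) = product of the factor amplitudes for bits b₁, b₂, …; only kets whose every factor amplitude is nonzero survive.
|000⟩: (-0.5648)(-0.7721)(0.4438) = 0.1935
|001⟩: (-0.5648)(-0.7721)(0.8961) = 0.3908
|010⟩: (-0.5648)(-0.07316 - 0.6312i)(0.4438) = (0.01834 + 0.1582i)
|011⟩: (-0.5648)(-0.07316 - 0.6312i)(0.8961) = (0.03703 + 0.3195i)
|100⟩: (0.7624 + 0.3158i)(-0.7721)(0.4438) = (-0.2612 - 0.1082i)
|101⟩: (0.7624 + 0.3158i)(-0.7721)(0.8961) = (-0.5275 - 0.2185i)
|110⟩: (0.7624 + 0.3158i)(-0.07316 - 0.6312i)(0.4438) = (0.06371 - 0.2238i)
|111⟩: (0.7624 + 0.3158i)(-0.07316 - 0.6312i)(0.8961) = (0.1286 - 0.4519i)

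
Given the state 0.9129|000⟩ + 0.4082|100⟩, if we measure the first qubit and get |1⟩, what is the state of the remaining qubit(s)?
|00⟩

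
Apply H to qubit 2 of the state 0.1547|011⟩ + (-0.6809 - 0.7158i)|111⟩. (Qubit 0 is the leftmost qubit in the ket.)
0.1094|010⟩ - 0.1094|011⟩ + (-0.4815 - 0.5061i)|110⟩ + (0.4815 + 0.5061i)|111⟩

H on qubit 2 mixes each pair of kets that differ only in qubit 2: amplitudes (a, b) of (|…0…⟩, |…1…⟩) become ((a + b)/√2, (a − b)/√2). Kets absent from the input have amplitude 0.
(|010⟩, |011⟩): (a, b) = (0, 0.1547) → (0.1094, -0.1094)
(|110⟩, |111⟩): (a, b) = (0, (-0.6809 - 0.7158i)) → ((-0.4815 - 0.5061i), (0.4815 + 0.5061i))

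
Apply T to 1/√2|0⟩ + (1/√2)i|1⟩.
1/√2|0⟩ + (-1/2 + (1/2)i)|1⟩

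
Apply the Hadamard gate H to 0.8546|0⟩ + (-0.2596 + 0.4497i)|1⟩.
(0.4207 + 0.318i)|0⟩ + (0.7879 - 0.318i)|1⟩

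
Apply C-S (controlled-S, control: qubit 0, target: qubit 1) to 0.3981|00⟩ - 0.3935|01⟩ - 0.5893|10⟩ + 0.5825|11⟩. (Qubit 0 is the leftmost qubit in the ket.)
0.3981|00⟩ - 0.3935|01⟩ - 0.5893|10⟩ + 0.5825i|11⟩

C-S leaves the control-|0⟩ kets |00⟩, |01⟩ unchanged and applies S to qubit 1 on the control-|1⟩ pair (|10⟩, |11⟩).
S = [[1, 0], [0, i]].
With a = amp(|10⟩) = -0.5893 and b = amp(|11⟩) = 0.5825:
new amp(|10⟩) = (1)·a = -0.5893
new amp(|11⟩) = (i)·b = 0.5825i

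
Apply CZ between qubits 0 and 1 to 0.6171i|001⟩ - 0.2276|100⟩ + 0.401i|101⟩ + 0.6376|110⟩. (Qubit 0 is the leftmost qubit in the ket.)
0.6171i|001⟩ - 0.2276|100⟩ + 0.401i|101⟩ - 0.6376|110⟩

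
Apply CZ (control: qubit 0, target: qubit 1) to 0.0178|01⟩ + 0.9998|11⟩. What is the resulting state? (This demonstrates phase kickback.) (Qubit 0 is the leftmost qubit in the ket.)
0.0178|01⟩ - 0.9998|11⟩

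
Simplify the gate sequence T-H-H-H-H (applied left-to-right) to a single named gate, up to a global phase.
T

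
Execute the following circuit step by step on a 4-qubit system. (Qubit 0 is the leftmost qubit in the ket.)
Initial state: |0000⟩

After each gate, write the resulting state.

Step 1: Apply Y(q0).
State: i|1000⟩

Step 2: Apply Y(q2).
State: -|1010⟩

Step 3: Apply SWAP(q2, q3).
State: -|1001⟩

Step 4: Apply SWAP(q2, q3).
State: -|1010⟩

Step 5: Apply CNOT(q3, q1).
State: -|1010⟩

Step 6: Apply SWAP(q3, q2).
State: -|1001⟩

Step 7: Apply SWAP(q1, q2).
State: -|1001⟩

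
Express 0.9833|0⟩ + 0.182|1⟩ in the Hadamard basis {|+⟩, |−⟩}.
0.824|+⟩ + 0.5666|−⟩

With |ψ⟩ = α|0⟩ + β|1⟩, the Hadamard-basis coefficients are ⟨+|ψ⟩ = (α + β)/√2 and ⟨−|ψ⟩ = (α − β)/√2.
Here α = 0.9833, β = 0.182: (α + β)/√2 = 0.824, (α − β)/√2 = 0.5666.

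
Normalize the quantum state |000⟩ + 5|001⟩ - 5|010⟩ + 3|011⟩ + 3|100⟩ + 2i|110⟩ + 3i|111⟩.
0.1104|000⟩ + 0.5522|001⟩ - 0.5522|010⟩ + 0.3313|011⟩ + 0.3313|100⟩ + 0.2209i|110⟩ + 0.3313i|111⟩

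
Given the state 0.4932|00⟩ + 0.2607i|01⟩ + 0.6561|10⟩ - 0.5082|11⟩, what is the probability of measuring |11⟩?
0.2583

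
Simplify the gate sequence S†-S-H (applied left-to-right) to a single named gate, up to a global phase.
H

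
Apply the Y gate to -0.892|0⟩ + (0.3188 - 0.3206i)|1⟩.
(-0.3206 - 0.3188i)|0⟩ - 0.892i|1⟩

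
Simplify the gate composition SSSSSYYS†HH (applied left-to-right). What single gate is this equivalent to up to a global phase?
I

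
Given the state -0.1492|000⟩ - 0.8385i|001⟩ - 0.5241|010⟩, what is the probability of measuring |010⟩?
0.2747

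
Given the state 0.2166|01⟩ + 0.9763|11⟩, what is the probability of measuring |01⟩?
0.04692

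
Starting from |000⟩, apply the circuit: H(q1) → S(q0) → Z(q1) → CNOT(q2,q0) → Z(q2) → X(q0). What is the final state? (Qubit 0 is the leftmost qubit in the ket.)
1/√2|100⟩ - 1/√2|110⟩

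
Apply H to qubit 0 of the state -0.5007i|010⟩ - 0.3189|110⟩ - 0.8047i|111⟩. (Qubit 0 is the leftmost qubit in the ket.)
(-0.2255 - 0.354i)|010⟩ - 0.569i|011⟩ + (0.2255 - 0.354i)|110⟩ + 0.569i|111⟩

H on qubit 0 mixes each pair of kets that differ only in qubit 0: amplitudes (a, b) of (|…0…⟩, |…1…⟩) become ((a + b)/√2, (a − b)/√2). Kets absent from the input have amplitude 0.
(|010⟩, |110⟩): (a, b) = (-0.5007i, -0.3189) → ((-0.2255 - 0.354i), (0.2255 - 0.354i))
(|011⟩, |111⟩): (a, b) = (0, -0.8047i) → (-0.569i, 0.569i)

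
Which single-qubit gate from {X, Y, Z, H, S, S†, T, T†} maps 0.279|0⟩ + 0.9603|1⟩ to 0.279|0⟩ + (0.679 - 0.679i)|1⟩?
T†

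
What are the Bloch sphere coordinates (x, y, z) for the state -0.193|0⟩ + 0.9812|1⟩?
(-0.3787, 0, -0.9255)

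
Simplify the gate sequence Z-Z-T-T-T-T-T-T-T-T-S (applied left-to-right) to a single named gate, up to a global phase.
S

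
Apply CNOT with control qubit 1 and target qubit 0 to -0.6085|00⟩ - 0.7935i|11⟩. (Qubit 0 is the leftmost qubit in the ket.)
-0.6085|00⟩ - 0.7935i|01⟩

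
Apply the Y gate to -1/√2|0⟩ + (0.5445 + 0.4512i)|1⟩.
(0.4512 - 0.5445i)|0⟩ - (1/√2)i|1⟩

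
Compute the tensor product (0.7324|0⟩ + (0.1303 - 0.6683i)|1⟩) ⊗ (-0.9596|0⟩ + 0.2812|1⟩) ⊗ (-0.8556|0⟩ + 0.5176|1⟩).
0.6013|000⟩ - 0.3638|001⟩ - 0.1762|010⟩ + 0.1066|011⟩ + (0.107 - 0.5487i)|100⟩ + (-0.06472 + 0.3319i)|101⟩ + (-0.03135 + 0.1608i)|110⟩ + (0.01897 - 0.09727i)|111⟩

amp(|b₁b₂…⟩) = product of the factor amplitudes for bits b₁, b₂, …; only kets whose every factor amplitude is nonzero survive.
|000⟩: (0.7324)(-0.9596)(-0.8556) = 0.6013
|001⟩: (0.7324)(-0.9596)(0.5176) = -0.3638
|010⟩: (0.7324)(0.2812)(-0.8556) = -0.1762
|011⟩: (0.7324)(0.2812)(0.5176) = 0.1066
|100⟩: (0.1303 - 0.6683i)(-0.9596)(-0.8556) = (0.107 - 0.5487i)
|101⟩: (0.1303 - 0.6683i)(-0.9596)(0.5176) = (-0.06472 + 0.3319i)
|110⟩: (0.1303 - 0.6683i)(0.2812)(-0.8556) = (-0.03135 + 0.1608i)
|111⟩: (0.1303 - 0.6683i)(0.2812)(0.5176) = (0.01897 - 0.09727i)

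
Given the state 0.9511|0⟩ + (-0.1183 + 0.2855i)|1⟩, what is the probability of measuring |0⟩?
0.9046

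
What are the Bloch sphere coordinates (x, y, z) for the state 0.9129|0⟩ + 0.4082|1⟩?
(0.7453, 0, 0.6668)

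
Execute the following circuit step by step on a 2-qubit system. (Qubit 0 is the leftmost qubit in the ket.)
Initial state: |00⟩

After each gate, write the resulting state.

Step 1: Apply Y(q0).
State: i|10⟩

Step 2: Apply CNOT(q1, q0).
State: i|10⟩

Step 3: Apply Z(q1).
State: i|10⟩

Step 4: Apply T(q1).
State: i|10⟩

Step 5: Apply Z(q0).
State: -i|10⟩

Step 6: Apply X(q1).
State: -i|11⟩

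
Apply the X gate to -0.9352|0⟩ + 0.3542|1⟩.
0.3542|0⟩ - 0.9352|1⟩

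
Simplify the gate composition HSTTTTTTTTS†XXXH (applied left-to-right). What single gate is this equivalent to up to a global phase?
Z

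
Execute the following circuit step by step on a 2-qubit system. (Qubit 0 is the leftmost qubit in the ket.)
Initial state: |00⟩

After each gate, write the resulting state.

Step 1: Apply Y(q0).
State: i|10⟩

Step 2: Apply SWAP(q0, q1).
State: i|01⟩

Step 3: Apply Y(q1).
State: |00⟩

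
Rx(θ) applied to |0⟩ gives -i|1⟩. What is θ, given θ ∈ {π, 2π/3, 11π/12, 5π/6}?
π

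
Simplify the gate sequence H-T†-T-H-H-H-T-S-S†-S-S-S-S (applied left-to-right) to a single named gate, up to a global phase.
T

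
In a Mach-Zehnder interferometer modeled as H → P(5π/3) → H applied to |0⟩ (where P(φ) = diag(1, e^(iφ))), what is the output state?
(0.75 - 0.433i)|0⟩ + (0.25 + 0.433i)|1⟩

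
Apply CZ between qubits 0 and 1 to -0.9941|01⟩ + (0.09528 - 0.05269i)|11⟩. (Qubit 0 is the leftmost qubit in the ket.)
-0.9941|01⟩ + (-0.09528 + 0.05269i)|11⟩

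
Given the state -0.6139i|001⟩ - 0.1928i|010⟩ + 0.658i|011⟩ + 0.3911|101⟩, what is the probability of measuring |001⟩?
0.3769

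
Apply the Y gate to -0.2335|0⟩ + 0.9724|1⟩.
-0.9724i|0⟩ - 0.2335i|1⟩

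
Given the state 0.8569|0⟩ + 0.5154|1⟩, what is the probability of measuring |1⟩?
0.2656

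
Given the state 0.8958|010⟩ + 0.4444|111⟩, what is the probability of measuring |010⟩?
0.8025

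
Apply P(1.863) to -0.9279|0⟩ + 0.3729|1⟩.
-0.9279|0⟩ + (-0.1074 + 0.3571i)|1⟩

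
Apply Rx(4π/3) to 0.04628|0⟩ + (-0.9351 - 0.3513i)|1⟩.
(-0.3274 + 0.8098i)|0⟩ + (0.4676 + 0.1356i)|1⟩

Rx(4π/3) = [[cos(θ/2), −i·sin(θ/2)], [−i·sin(θ/2), cos(θ/2)]]; θ = 4π/3, cos(θ/2) ≈ -0.5, sin(θ/2) ≈ 0.866025.
With a = amp(|0⟩) = 0.04628 and b = amp(|1⟩) = (-0.9351 - 0.3513i):
new amp(|0⟩) = (-0.5)·a + (-0.866025i)·b = (-0.3274 + 0.8098i)
new amp(|1⟩) = (-0.866025i)·a + (-0.5)·b = (0.4676 + 0.1356i)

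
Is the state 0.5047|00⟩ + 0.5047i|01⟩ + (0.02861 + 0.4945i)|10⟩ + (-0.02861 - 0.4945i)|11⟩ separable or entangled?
Entangled

Writing the state as a|00⟩ + b|01⟩ + c|10⟩ + d|11⟩, it is a product state iff ad − bc = 0.
Here (a, b, c, d) = (0.5047, 0.5047i, (0.02861 + 0.4945i), (-0.02861 - 0.4945i)): ad − bc = (0.5047)(-0.02861 - 0.4945i) − (0.5047i)(0.02861 + 0.4945i) = (0.2351 - 0.264i) ≠ 0, so the state is entangled.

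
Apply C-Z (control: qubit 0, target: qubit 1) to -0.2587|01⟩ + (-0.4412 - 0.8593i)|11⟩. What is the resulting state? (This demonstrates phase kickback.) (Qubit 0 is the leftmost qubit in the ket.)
-0.2587|01⟩ + (0.4412 + 0.8593i)|11⟩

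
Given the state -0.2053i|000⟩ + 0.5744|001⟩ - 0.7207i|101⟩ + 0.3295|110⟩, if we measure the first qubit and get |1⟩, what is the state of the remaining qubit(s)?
-0.9095i|01⟩ + 0.4158|10⟩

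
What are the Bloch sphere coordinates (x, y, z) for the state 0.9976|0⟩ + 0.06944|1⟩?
(0.1385, 0, 0.9904)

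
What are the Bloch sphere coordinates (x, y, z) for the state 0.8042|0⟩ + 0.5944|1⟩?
(0.956, 0, 0.2934)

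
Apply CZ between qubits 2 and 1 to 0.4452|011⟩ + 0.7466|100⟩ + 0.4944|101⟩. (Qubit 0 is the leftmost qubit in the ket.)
-0.4452|011⟩ + 0.7466|100⟩ + 0.4944|101⟩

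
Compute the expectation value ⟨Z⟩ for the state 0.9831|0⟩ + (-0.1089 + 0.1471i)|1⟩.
0.933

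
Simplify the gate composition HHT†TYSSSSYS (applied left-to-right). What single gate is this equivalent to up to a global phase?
S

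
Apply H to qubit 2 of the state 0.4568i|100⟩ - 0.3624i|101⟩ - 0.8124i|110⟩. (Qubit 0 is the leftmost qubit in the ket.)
0.06675i|100⟩ + 0.5793i|101⟩ - 0.5745i|110⟩ - 0.5745i|111⟩

H on qubit 2 mixes each pair of kets that differ only in qubit 2: amplitudes (a, b) of (|…0…⟩, |…1…⟩) become ((a + b)/√2, (a − b)/√2). Kets absent from the input have amplitude 0.
(|100⟩, |101⟩): (a, b) = (0.4568i, -0.3624i) → (0.06675i, 0.5793i)
(|110⟩, |111⟩): (a, b) = (-0.8124i, 0) → (-0.5745i, -0.5745i)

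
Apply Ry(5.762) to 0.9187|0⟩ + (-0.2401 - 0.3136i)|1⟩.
(-0.8258 + 0.0808i)|0⟩ + (0.4687 + 0.303i)|1⟩

Ry(5.762) = [[cos(θ/2), −sin(θ/2)], [sin(θ/2), cos(θ/2)]]; θ = 5.762, cos(θ/2) ≈ -0.966237, sin(θ/2) ≈ 0.257653.
With a = amp(|0⟩) = 0.9187 and b = amp(|1⟩) = (-0.2401 - 0.3136i):
new amp(|0⟩) = (-0.966237)·a + (-0.257653)·b = (-0.8258 + 0.0808i)
new amp(|1⟩) = (0.257653)·a + (-0.966237)·b = (0.4687 + 0.303i)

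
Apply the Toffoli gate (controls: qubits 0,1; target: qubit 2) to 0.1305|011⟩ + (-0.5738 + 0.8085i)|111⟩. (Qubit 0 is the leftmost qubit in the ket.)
0.1305|011⟩ + (-0.5738 + 0.8085i)|110⟩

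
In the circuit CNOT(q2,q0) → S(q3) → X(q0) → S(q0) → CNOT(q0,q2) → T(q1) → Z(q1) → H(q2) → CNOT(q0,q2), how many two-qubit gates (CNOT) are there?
3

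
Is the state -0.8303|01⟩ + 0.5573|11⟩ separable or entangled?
Separable

Writing the state as a|00⟩ + b|01⟩ + c|10⟩ + d|11⟩, it is a product state iff ad − bc = 0.
Here (a, b, c, d) = (0, -0.8303, 0, 0.5573): ad − bc = (0)(0.5573) − (-0.8303)(0) = 0, so the state is separable.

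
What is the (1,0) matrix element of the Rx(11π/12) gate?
-0.9914i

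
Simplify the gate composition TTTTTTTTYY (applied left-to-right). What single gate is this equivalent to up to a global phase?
I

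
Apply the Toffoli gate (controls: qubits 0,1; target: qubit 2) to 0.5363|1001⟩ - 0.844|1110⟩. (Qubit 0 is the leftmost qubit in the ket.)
0.5363|1001⟩ - 0.844|1100⟩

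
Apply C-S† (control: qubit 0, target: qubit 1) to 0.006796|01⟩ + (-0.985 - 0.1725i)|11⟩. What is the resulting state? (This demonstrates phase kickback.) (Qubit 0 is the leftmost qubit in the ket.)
0.006796|01⟩ + (-0.1725 + 0.985i)|11⟩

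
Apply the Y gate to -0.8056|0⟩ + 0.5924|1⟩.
-0.5924i|0⟩ - 0.8056i|1⟩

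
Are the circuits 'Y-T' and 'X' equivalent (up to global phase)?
No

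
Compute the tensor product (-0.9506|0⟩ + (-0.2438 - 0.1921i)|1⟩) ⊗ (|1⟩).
-0.9506|01⟩ + (-0.2438 - 0.1921i)|11⟩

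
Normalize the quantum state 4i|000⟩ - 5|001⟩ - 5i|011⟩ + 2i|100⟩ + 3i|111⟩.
0.45i|000⟩ - 0.5625|001⟩ - 0.5625i|011⟩ + 0.225i|100⟩ + 0.3375i|111⟩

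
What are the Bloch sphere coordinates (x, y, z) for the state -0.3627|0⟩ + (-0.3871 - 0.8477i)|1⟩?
(0.2808, 0.6149, -0.7369)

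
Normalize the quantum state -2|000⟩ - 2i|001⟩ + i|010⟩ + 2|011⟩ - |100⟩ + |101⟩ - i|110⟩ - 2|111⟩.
-1/√5|000⟩ - (1/√5)i|001⟩ + 0.2236i|010⟩ + 1/√5|011⟩ - 0.2236|100⟩ + 0.2236|101⟩ - 0.2236i|110⟩ - 1/√5|111⟩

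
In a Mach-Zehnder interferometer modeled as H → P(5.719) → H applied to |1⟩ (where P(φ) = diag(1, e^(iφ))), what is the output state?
(0.07749 + 0.2674i)|0⟩ + (0.9225 - 0.2674i)|1⟩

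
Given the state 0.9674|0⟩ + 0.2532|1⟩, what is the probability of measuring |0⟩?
0.9359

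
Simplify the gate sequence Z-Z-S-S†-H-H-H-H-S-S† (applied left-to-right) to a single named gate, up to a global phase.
I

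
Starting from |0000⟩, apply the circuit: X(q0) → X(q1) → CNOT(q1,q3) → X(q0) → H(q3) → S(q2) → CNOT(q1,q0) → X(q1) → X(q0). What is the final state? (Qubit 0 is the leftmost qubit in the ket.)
1/√2|0000⟩ - 1/√2|0001⟩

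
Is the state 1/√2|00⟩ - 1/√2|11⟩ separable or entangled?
Entangled

Writing the state as a|00⟩ + b|01⟩ + c|10⟩ + d|11⟩, it is a product state iff ad − bc = 0.
Here (a, b, c, d) = (1/√2, 0, 0, -1/√2): ad − bc = (1/√2)(-1/√2) − (0)(0) = -1/2 ≠ 0, so the state is entangled.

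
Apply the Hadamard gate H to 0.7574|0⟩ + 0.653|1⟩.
0.9973|0⟩ + 0.07382|1⟩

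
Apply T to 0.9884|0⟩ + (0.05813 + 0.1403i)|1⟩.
0.9884|0⟩ + (-0.0581 + 0.1403i)|1⟩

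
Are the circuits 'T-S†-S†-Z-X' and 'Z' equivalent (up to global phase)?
No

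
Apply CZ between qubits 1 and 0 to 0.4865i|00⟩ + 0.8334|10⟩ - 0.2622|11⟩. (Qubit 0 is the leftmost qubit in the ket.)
0.4865i|00⟩ + 0.8334|10⟩ + 0.2622|11⟩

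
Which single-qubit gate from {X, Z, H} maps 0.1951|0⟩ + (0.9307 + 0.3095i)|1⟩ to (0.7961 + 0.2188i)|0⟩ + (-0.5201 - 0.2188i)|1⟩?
H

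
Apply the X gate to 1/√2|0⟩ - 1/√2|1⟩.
-1/√2|0⟩ + 1/√2|1⟩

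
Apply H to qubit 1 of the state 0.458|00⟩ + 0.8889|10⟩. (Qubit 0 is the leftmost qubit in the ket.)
0.3239|00⟩ + 0.3239|01⟩ + 0.6285|10⟩ + 0.6285|11⟩

H on qubit 1 mixes each pair of kets that differ only in qubit 1: amplitudes (a, b) of (|…0…⟩, |…1…⟩) become ((a + b)/√2, (a − b)/√2). Kets absent from the input have amplitude 0.
(|00⟩, |01⟩): (a, b) = (0.458, 0) → (0.3239, 0.3239)
(|10⟩, |11⟩): (a, b) = (0.8889, 0) → (0.6285, 0.6285)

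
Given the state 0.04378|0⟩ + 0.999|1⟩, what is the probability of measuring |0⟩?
0.001917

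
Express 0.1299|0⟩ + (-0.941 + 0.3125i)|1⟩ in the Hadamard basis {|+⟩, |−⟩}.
(-0.5735 + 0.221i)|+⟩ + (0.7572 - 0.221i)|−⟩

With |ψ⟩ = α|0⟩ + β|1⟩, the Hadamard-basis coefficients are ⟨+|ψ⟩ = (α + β)/√2 and ⟨−|ψ⟩ = (α − β)/√2.
Here α = 0.1299, β = (-0.941 + 0.3125i): (α + β)/√2 = (-0.5735 + 0.221i), (α − β)/√2 = (0.7572 - 0.221i).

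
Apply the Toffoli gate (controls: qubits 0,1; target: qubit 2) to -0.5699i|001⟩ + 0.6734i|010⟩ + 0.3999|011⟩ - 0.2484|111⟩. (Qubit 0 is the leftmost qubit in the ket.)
-0.5699i|001⟩ + 0.6734i|010⟩ + 0.3999|011⟩ - 0.2484|110⟩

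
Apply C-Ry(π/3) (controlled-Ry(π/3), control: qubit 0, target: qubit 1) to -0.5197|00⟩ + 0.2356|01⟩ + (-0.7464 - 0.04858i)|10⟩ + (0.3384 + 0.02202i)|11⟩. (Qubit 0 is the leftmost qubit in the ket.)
-0.5197|00⟩ + 0.2356|01⟩ + (-0.8156 - 0.05308i)|10⟩ + (-0.08014 - 0.00522i)|11⟩

C-Ry(π/3) leaves the control-|0⟩ kets |00⟩, |01⟩ unchanged and applies Ry(π/3) to qubit 1 on the control-|1⟩ pair (|10⟩, |11⟩).
Ry(π/3) = [[cos(θ/2), −sin(θ/2)], [sin(θ/2), cos(θ/2)]]; θ = π/3, cos(θ/2) ≈ 0.866025, sin(θ/2) ≈ 0.5.
With a = amp(|10⟩) = (-0.7464 - 0.04858i) and b = amp(|11⟩) = (0.3384 + 0.02202i):
new amp(|10⟩) = (0.866025)·a + (-0.5)·b = (-0.8156 - 0.05308i)
new amp(|11⟩) = (0.5)·a + (0.866025)·b = (-0.08014 - 0.00522i)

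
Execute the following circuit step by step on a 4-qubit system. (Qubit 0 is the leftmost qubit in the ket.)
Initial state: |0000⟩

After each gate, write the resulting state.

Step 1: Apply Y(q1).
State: i|0100⟩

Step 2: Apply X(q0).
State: i|1100⟩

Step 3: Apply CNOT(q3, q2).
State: i|1100⟩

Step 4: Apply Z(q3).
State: i|1100⟩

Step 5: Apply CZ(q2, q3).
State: i|1100⟩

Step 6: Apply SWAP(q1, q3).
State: i|1001⟩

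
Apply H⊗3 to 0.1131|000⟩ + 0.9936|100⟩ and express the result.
0.3913|000⟩ + 0.3913|001⟩ + 0.3913|010⟩ + 0.3913|011⟩ - 0.3113|100⟩ - 0.3113|101⟩ - 0.3113|110⟩ - 0.3113|111⟩

H⊗3 gives amp(|y⟩) = (1/2√2) Σ_x (−1)^(x·y) amp(|x⟩), where x·y is the number of positions in which both x and y have a 1.
|000⟩: (0.1131 + 0.9936)/(2√2) = 0.3913
|001⟩: (0.1131 + 0.9936)/(2√2) = 0.3913
|010⟩: (0.1131 + 0.9936)/(2√2) = 0.3913
|011⟩: (0.1131 + 0.9936)/(2√2) = 0.3913
|100⟩: (0.1131 - 0.9936)/(2√2) = -0.3113
|101⟩: (0.1131 - 0.9936)/(2√2) = -0.3113
|110⟩: (0.1131 - 0.9936)/(2√2) = -0.3113
|111⟩: (0.1131 - 0.9936)/(2√2) = -0.3113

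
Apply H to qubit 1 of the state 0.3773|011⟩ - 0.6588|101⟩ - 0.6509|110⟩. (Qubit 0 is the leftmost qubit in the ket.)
0.2668|001⟩ - 0.2668|011⟩ - 0.4603|100⟩ - 0.4658|101⟩ + 0.4603|110⟩ - 0.4658|111⟩

H on qubit 1 mixes each pair of kets that differ only in qubit 1: amplitudes (a, b) of (|…0…⟩, |…1…⟩) become ((a + b)/√2, (a − b)/√2). Kets absent from the input have amplitude 0.
(|001⟩, |011⟩): (a, b) = (0, 0.3773) → (0.2668, -0.2668)
(|100⟩, |110⟩): (a, b) = (0, -0.6509) → (-0.4603, 0.4603)
(|101⟩, |111⟩): (a, b) = (-0.6588, 0) → (-0.4658, -0.4658)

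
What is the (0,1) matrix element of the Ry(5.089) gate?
-0.5622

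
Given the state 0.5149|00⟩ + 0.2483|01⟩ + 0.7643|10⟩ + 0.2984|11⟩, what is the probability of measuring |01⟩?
0.06165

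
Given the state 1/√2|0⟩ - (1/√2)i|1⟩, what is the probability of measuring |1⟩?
1/2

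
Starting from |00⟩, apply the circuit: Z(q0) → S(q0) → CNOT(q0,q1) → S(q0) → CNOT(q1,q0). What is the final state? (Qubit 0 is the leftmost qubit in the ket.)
|00⟩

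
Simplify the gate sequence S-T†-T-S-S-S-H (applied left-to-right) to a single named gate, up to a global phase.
H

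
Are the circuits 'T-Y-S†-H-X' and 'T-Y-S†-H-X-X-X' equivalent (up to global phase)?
Yes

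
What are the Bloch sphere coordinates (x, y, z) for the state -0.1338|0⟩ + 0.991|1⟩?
(-0.2652, 0, -0.9642)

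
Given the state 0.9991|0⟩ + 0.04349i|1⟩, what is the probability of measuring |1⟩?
0.001891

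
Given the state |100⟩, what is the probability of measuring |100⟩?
1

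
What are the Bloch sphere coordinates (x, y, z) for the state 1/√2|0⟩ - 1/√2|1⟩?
(-1, 0, 0)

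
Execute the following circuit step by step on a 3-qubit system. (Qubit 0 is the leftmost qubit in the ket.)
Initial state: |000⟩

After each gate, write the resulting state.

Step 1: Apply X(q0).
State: |100⟩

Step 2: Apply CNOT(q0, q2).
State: |101⟩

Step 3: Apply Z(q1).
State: |101⟩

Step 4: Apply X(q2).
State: |100⟩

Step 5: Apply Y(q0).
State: -i|000⟩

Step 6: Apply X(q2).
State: -i|001⟩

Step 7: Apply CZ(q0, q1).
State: -i|001⟩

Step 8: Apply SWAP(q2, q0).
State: -i|100⟩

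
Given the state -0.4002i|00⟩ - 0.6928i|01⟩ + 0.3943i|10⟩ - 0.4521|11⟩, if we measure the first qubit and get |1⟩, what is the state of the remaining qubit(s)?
0.6573i|0⟩ - 0.7536|1⟩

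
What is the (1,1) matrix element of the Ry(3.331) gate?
-0.09456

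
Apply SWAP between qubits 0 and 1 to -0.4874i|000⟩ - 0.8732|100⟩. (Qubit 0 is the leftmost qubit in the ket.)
-0.4874i|000⟩ - 0.8732|010⟩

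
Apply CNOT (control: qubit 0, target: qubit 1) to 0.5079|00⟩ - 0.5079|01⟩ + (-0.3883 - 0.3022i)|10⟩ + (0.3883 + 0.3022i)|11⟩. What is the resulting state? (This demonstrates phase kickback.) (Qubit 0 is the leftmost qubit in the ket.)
0.5079|00⟩ - 0.5079|01⟩ + (0.3883 + 0.3022i)|10⟩ + (-0.3883 - 0.3022i)|11⟩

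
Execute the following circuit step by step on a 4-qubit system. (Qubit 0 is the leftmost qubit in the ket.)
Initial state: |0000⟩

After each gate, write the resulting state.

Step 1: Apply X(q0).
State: |1000⟩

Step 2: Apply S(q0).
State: i|1000⟩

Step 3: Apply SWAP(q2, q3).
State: i|1000⟩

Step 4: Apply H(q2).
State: (1/√2)i|1000⟩ + (1/√2)i|1010⟩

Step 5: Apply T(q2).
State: (1/√2)i|1000⟩ + (-1/2 + (1/2)i)|1010⟩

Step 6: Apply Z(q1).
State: (1/√2)i|1000⟩ + (-1/2 + (1/2)i)|1010⟩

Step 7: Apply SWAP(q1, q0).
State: (1/√2)i|0100⟩ + (-1/2 + (1/2)i)|0110⟩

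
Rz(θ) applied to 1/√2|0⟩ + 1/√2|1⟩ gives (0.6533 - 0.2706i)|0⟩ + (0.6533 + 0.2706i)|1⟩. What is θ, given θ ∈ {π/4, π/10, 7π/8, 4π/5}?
π/4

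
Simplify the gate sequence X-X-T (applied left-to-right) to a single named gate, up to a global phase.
T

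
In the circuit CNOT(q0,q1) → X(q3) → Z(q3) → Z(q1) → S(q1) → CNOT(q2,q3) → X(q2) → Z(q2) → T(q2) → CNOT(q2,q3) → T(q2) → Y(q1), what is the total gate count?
12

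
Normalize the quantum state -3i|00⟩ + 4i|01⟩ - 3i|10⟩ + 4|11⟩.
-0.4243i|00⟩ + 0.5657i|01⟩ - 0.4243i|10⟩ + 0.5657|11⟩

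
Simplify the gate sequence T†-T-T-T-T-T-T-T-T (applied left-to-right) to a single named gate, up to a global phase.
T†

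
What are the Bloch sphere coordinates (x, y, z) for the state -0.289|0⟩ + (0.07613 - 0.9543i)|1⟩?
(-0.044, 0.5516, -0.833)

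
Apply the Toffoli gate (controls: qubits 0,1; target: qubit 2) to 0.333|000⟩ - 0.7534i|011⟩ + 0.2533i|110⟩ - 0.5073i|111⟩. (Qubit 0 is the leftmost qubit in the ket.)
0.333|000⟩ - 0.7534i|011⟩ - 0.5073i|110⟩ + 0.2533i|111⟩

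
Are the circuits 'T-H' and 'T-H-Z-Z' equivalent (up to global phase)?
Yes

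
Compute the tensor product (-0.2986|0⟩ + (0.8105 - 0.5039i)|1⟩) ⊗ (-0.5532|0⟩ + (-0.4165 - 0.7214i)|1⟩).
0.1652|00⟩ + (0.1244 + 0.2154i)|01⟩ + (-0.4484 + 0.2788i)|10⟩ + (-0.7011 - 0.3748i)|11⟩

amp(|b₁b₂…⟩) = product of the factor amplitudes for bits b₁, b₂, …; only kets whose every factor amplitude is nonzero survive.
|00⟩: (-0.2986)(-0.5532) = 0.1652
|01⟩: (-0.2986)(-0.4165 - 0.7214i) = (0.1244 + 0.2154i)
|10⟩: (0.8105 - 0.5039i)(-0.5532) = (-0.4484 + 0.2788i)
|11⟩: (0.8105 - 0.5039i)(-0.4165 - 0.7214i) = (-0.7011 - 0.3748i)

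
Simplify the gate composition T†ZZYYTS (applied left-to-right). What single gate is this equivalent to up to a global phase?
S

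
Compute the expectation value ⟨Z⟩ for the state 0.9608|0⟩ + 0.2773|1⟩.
0.8462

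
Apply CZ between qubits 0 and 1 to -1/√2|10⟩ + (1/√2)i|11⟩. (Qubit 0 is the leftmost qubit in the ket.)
-1/√2|10⟩ - (1/√2)i|11⟩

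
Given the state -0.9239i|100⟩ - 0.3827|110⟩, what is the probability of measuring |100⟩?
0.8536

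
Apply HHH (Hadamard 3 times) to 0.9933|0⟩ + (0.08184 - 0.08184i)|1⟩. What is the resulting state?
(0.7602 - 0.05787i)|0⟩ + (0.6445 + 0.05787i)|1⟩

H² = I, so H^3 = H: a single Hadamard. With (a, b) = (0.9933, (0.08184 - 0.08184i)), H gives ((a + b)/√2, (a − b)/√2) = ((0.7602 - 0.05787i), (0.6445 + 0.05787i)).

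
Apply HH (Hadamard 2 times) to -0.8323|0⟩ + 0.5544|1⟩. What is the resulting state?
-0.8323|0⟩ + 0.5544|1⟩

H² = I, so an even number of Hadamards cancels: H^2 = I and the state is unchanged.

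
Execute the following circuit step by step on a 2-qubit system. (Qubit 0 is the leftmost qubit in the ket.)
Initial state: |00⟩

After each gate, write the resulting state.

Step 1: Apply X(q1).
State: |01⟩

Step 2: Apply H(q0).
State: 1/√2|01⟩ + 1/√2|11⟩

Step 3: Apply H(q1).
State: 1/2|00⟩ - 1/2|01⟩ + 1/2|10⟩ - 1/2|11⟩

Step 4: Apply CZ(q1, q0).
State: 1/2|00⟩ - 1/2|01⟩ + 1/2|10⟩ + 1/2|11⟩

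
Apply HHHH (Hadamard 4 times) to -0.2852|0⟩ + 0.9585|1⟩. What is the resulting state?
-0.2852|0⟩ + 0.9585|1⟩

H² = I, so an even number of Hadamards cancels: H^4 = I and the state is unchanged.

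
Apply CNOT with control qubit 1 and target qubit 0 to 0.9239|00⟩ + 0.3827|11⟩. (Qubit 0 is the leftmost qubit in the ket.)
0.9239|00⟩ + 0.3827|01⟩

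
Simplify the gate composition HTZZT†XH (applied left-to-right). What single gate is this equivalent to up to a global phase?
Z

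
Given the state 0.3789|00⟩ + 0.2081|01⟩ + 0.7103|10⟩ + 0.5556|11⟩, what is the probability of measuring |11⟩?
0.3087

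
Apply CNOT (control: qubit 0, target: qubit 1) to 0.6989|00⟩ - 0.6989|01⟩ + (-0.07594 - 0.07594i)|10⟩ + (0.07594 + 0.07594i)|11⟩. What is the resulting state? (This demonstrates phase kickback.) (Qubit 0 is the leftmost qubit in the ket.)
0.6989|00⟩ - 0.6989|01⟩ + (0.07594 + 0.07594i)|10⟩ + (-0.07594 - 0.07594i)|11⟩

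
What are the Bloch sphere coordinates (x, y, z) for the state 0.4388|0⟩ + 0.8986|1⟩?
(0.7886, 0, -0.6149)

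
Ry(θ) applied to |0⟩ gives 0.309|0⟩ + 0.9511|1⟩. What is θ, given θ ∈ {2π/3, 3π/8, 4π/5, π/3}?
4π/5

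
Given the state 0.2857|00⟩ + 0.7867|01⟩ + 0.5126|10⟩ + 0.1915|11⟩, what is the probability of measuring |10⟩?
0.2628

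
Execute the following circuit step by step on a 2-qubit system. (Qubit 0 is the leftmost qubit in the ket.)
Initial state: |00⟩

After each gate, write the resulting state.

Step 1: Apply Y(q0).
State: i|10⟩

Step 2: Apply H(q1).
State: (1/√2)i|10⟩ + (1/√2)i|11⟩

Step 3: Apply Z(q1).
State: (1/√2)i|10⟩ - (1/√2)i|11⟩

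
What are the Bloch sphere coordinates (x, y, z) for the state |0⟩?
(0, 0, 1)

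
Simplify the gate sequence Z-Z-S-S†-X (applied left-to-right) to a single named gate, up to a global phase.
X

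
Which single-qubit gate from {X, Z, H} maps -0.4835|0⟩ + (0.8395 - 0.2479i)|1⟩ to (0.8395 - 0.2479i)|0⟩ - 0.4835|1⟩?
X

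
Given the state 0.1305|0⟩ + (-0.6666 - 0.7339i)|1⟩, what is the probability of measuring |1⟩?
0.983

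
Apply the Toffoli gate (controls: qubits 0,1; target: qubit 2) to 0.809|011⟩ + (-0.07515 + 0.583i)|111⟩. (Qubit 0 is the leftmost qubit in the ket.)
0.809|011⟩ + (-0.07515 + 0.583i)|110⟩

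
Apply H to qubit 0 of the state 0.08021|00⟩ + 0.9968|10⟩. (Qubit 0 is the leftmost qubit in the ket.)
0.7616|00⟩ - 0.6481|10⟩

H on qubit 0 mixes each pair of kets that differ only in qubit 0: amplitudes (a, b) of (|…0…⟩, |…1…⟩) become ((a + b)/√2, (a − b)/√2). Kets absent from the input have amplitude 0.
(|00⟩, |10⟩): (a, b) = (0.08021, 0.9968) → (0.7616, -0.6481)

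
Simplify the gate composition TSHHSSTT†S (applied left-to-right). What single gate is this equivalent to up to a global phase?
T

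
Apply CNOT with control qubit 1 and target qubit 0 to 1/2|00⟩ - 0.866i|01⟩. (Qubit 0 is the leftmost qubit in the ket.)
1/2|00⟩ - 0.866i|11⟩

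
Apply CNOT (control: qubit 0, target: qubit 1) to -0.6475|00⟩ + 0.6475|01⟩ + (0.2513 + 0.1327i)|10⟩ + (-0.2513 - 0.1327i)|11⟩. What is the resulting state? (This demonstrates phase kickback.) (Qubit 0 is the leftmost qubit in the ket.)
-0.6475|00⟩ + 0.6475|01⟩ + (-0.2513 - 0.1327i)|10⟩ + (0.2513 + 0.1327i)|11⟩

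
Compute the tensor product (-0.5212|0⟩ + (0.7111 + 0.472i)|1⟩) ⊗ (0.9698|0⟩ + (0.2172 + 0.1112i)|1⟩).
-0.5055|00⟩ + (-0.1132 - 0.05796i)|01⟩ + (0.6896 + 0.4577i)|10⟩ + (0.102 + 0.1816i)|11⟩

amp(|b₁b₂…⟩) = product of the factor amplitudes for bits b₁, b₂, …; only kets whose every factor amplitude is nonzero survive.
|00⟩: (-0.5212)(0.9698) = -0.5055
|01⟩: (-0.5212)(0.2172 + 0.1112i) = (-0.1132 - 0.05796i)
|10⟩: (0.7111 + 0.472i)(0.9698) = (0.6896 + 0.4577i)
|11⟩: (0.7111 + 0.472i)(0.2172 + 0.1112i) = (0.102 + 0.1816i)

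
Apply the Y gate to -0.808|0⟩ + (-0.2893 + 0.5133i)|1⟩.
(0.5133 + 0.2893i)|0⟩ - 0.808i|1⟩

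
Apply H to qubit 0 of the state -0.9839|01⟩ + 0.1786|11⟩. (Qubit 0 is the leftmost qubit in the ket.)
-0.5694|01⟩ - 0.822|11⟩

H on qubit 0 mixes each pair of kets that differ only in qubit 0: amplitudes (a, b) of (|…0…⟩, |…1…⟩) become ((a + b)/√2, (a − b)/√2). Kets absent from the input have amplitude 0.
(|01⟩, |11⟩): (a, b) = (-0.9839, 0.1786) → (-0.5694, -0.822)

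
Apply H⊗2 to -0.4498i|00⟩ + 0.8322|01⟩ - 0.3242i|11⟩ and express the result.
(0.4161 - 0.387i)|00⟩ + (-0.4161 - 0.0628i)|01⟩ + (0.4161 - 0.0628i)|10⟩ + (-0.4161 - 0.387i)|11⟩

H⊗2 gives amp(|y⟩) = (1/2) Σ_x (−1)^(x·y) amp(|x⟩), where x·y is the number of positions in which both x and y have a 1.
|00⟩: (-0.4498i + 0.8322 - 0.3242i)/2 = (0.4161 - 0.387i)
|01⟩: (-0.4498i - 0.8322 + 0.3242i)/2 = (-0.4161 - 0.0628i)
|10⟩: (-0.4498i + 0.8322 + 0.3242i)/2 = (0.4161 - 0.0628i)
|11⟩: (-0.4498i - 0.8322 - 0.3242i)/2 = (-0.4161 - 0.387i)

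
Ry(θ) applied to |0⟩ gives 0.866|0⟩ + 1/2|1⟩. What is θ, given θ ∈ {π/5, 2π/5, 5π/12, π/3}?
π/3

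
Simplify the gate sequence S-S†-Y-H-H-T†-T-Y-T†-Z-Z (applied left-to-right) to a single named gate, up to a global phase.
T†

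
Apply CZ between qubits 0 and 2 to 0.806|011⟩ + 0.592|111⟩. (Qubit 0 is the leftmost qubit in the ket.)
0.806|011⟩ - 0.592|111⟩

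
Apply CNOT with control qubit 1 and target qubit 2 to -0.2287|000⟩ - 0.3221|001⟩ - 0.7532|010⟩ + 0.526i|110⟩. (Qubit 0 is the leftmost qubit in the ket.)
-0.2287|000⟩ - 0.3221|001⟩ - 0.7532|011⟩ + 0.526i|111⟩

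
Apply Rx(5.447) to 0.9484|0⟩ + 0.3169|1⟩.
(-0.8667 - 0.1287i)|0⟩ + (-0.2896 - 0.3851i)|1⟩

Rx(5.447) = [[cos(θ/2), −i·sin(θ/2)], [−i·sin(θ/2), cos(θ/2)]]; θ = 5.447, cos(θ/2) ≈ -0.913865, sin(θ/2) ≈ 0.406018.
With a = amp(|0⟩) = 0.9484 and b = amp(|1⟩) = 0.3169:
new amp(|0⟩) = (-0.913865)·a + (-0.406018i)·b = (-0.8667 - 0.1287i)
new amp(|1⟩) = (-0.406018i)·a + (-0.913865)·b = (-0.2896 - 0.3851i)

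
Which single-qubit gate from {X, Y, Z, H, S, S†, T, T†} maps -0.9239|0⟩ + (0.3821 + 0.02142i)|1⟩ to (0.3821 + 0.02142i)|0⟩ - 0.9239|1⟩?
X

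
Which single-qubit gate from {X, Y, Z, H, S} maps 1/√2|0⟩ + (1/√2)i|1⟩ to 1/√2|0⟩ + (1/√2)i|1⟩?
Y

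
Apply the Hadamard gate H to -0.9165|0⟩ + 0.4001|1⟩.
-0.3651|0⟩ - 0.931|1⟩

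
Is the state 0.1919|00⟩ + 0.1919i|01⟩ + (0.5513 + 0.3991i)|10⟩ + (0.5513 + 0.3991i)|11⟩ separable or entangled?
Entangled

Writing the state as a|00⟩ + b|01⟩ + c|10⟩ + d|11⟩, it is a product state iff ad − bc = 0.
Here (a, b, c, d) = (0.1919, 0.1919i, (0.5513 + 0.3991i), (0.5513 + 0.3991i)): ad − bc = (0.1919)(0.5513 + 0.3991i) − (0.1919i)(0.5513 + 0.3991i) = (0.1824 - 0.02921i) ≠ 0, so the state is entangled.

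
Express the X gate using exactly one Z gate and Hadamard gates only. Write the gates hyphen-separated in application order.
H-Z-H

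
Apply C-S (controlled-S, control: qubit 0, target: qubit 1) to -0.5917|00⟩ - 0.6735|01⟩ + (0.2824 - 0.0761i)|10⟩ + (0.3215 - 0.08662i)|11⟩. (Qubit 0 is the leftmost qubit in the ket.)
-0.5917|00⟩ - 0.6735|01⟩ + (0.2824 - 0.0761i)|10⟩ + (0.08662 + 0.3215i)|11⟩

C-S leaves the control-|0⟩ kets |00⟩, |01⟩ unchanged and applies S to qubit 1 on the control-|1⟩ pair (|10⟩, |11⟩).
S = [[1, 0], [0, i]].
With a = amp(|10⟩) = (0.2824 - 0.0761i) and b = amp(|11⟩) = (0.3215 - 0.08662i):
new amp(|10⟩) = (1)·a = (0.2824 - 0.0761i)
new amp(|11⟩) = (i)·b = (0.08662 + 0.3215i)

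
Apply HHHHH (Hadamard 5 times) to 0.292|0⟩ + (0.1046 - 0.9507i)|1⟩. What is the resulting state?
(0.2804 - 0.6722i)|0⟩ + (0.1325 + 0.6722i)|1⟩

H² = I, so H^5 = H: a single Hadamard. With (a, b) = (0.292, (0.1046 - 0.9507i)), H gives ((a + b)/√2, (a − b)/√2) = ((0.2804 - 0.6722i), (0.1325 + 0.6722i)).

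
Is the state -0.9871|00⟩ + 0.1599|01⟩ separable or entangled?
Separable

Writing the state as a|00⟩ + b|01⟩ + c|10⟩ + d|11⟩, it is a product state iff ad − bc = 0.
Here (a, b, c, d) = (-0.9871, 0.1599, 0, 0): ad − bc = (-0.9871)(0) − (0.1599)(0) = 0, so the state is separable.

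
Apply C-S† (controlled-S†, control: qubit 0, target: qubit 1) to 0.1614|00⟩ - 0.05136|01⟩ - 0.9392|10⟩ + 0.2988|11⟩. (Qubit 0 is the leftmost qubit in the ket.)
0.1614|00⟩ - 0.05136|01⟩ - 0.9392|10⟩ - 0.2988i|11⟩

C-S† leaves the control-|0⟩ kets |00⟩, |01⟩ unchanged and applies S† to qubit 1 on the control-|1⟩ pair (|10⟩, |11⟩).
S† = [[1, 0], [0, -i]].
With a = amp(|10⟩) = -0.9392 and b = amp(|11⟩) = 0.2988:
new amp(|10⟩) = (1)·a = -0.9392
new amp(|11⟩) = (-i)·b = -0.2988i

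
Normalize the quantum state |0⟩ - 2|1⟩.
1/√5|0⟩ - 0.8944|1⟩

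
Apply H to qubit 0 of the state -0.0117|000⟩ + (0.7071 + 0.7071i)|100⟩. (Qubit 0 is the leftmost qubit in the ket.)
(0.4917 + 0.5i)|000⟩ + (-0.5083 - 0.5i)|100⟩

H on qubit 0 mixes each pair of kets that differ only in qubit 0: amplitudes (a, b) of (|…0…⟩, |…1…⟩) become ((a + b)/√2, (a − b)/√2). Kets absent from the input have amplitude 0.
(|000⟩, |100⟩): (a, b) = (-0.0117, (0.7071 + 0.7071i)) → ((0.4917 + 0.5i), (-0.5083 - 0.5i))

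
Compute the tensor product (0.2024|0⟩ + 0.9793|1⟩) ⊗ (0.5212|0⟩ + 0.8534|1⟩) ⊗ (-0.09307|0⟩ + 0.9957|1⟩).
-0.009818|000⟩ + 0.105|001⟩ - 0.01608|010⟩ + 0.172|011⟩ - 0.0475|100⟩ + 0.5082|101⟩ - 0.07778|110⟩ + 0.8321|111⟩

amp(|b₁b₂…⟩) = product of the factor amplitudes for bits b₁, b₂, …; only kets whose every factor amplitude is nonzero survive.
|000⟩: (0.2024)(0.5212)(-0.09307) = -0.009818
|001⟩: (0.2024)(0.5212)(0.9957) = 0.105
|010⟩: (0.2024)(0.8534)(-0.09307) = -0.01608
|011⟩: (0.2024)(0.8534)(0.9957) = 0.172
|100⟩: (0.9793)(0.5212)(-0.09307) = -0.0475
|101⟩: (0.9793)(0.5212)(0.9957) = 0.5082
|110⟩: (0.9793)(0.8534)(-0.09307) = -0.07778
|111⟩: (0.9793)(0.8534)(0.9957) = 0.8321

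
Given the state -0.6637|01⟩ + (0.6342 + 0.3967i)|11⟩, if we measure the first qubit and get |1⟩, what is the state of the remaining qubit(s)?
(0.8478 + 0.5303i)|1⟩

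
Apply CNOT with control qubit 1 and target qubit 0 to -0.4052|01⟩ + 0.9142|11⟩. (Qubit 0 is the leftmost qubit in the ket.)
0.9142|01⟩ - 0.4052|11⟩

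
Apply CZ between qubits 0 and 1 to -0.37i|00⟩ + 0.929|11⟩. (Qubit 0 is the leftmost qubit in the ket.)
-0.37i|00⟩ - 0.929|11⟩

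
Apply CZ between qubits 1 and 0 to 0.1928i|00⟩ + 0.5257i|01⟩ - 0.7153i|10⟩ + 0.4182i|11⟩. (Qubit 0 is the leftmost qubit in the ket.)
0.1928i|00⟩ + 0.5257i|01⟩ - 0.7153i|10⟩ - 0.4182i|11⟩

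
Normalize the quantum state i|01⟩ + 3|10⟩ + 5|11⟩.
0.169i|01⟩ + 0.5071|10⟩ + 0.8452|11⟩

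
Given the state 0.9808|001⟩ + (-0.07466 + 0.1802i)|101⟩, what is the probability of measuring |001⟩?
0.962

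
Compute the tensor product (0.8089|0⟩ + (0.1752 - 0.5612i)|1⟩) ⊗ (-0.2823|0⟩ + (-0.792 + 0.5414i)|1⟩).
-0.2284|00⟩ + (-0.6406 + 0.4379i)|01⟩ + (-0.04946 + 0.1584i)|10⟩ + (0.1651 + 0.5393i)|11⟩

amp(|b₁b₂…⟩) = product of the factor amplitudes for bits b₁, b₂, …; only kets whose every factor amplitude is nonzero survive.
|00⟩: (0.8089)(-0.2823) = -0.2284
|01⟩: (0.8089)(-0.792 + 0.5414i) = (-0.6406 + 0.4379i)
|10⟩: (0.1752 - 0.5612i)(-0.2823) = (-0.04946 + 0.1584i)
|11⟩: (0.1752 - 0.5612i)(-0.792 + 0.5414i) = (0.1651 + 0.5393i)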